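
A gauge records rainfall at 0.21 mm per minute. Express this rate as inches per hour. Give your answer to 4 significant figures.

0.21 mm/minute × 0.0393701 in/mm × 60 minute/hour = 0.4961 in/hour.

0.4961 in/hour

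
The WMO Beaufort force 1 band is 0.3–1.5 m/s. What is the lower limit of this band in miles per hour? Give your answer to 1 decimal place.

0.7 mph

0.3–1.5 m/s × 2.237 = 0.7–3.4 mph.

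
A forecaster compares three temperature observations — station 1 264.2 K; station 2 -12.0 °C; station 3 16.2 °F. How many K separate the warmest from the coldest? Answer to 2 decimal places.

station 1: 264.2 K = -8.950 °C.
station 3: 16.2 °F = -8.778 °C.
Spread: (-8.778) − (-12.000) = 3.222 °C.

3.22 K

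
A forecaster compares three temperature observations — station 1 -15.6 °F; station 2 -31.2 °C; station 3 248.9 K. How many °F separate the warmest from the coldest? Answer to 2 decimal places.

12.51 °F

station 1: -15.6 °F = -26.444 °C.
station 3: 248.9 K = -24.250 °C.
Spread: (-24.250) − (-31.200) = 6.950 °C = 12.51 °F.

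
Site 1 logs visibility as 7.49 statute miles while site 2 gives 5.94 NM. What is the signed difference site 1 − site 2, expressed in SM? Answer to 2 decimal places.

site 2: 5.94 nmi = 6.8356 SM.
Difference: 7.4900 − 6.8356 = 0.65 SM.

0.65 SM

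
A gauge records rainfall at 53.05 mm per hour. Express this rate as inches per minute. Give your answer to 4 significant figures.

0.03481 in/minute

53.05 mm/hour × 0.0393701 in/mm × 0.0166667 hour/minute = 0.03481 in/minute.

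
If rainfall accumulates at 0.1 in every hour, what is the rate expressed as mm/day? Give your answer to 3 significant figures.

0.1 in/hour × 25.4 mm/in × 24 hour/day = 61.0 mm/day.

61.0 mm/day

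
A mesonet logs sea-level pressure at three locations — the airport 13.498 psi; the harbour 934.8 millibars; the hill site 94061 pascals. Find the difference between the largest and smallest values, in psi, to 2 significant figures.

the harbour: 934.8 mb = 13.5581 psi.
the hill site: 94061 Pa = 13.6424 psi.
Spread: 13.6424 − 13.4980 = 0.14 psi.

0.14 psi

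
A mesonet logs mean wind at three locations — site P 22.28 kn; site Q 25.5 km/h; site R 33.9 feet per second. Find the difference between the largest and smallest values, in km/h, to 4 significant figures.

15.76 km/h

site P: 22.28 kt = 41.2626 km/h.
site R: 33.9 ft/s = 37.1978 km/h.
Spread: 41.2626 − 25.5000 = 15.76 km/h.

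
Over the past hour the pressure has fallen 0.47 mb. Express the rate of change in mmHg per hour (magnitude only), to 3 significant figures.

0.353 mmHg per hour

0.47 mb / 1 h × 0.750062 mmHg/mb = 0.353 mmHg/h.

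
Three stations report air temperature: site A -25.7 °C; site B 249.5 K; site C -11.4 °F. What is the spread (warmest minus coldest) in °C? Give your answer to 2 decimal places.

site B: 249.5 K = -23.650 °C.
site C: -11.4 °F = -24.111 °C.
Spread: (-23.650) − (-25.700) = 2.050 °C.

2.05 °C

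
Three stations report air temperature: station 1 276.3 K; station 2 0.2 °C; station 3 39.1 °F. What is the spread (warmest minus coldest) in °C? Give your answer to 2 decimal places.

3.74 °C

station 1: 276.3 K = 3.150 °C.
station 3: 39.1 °F = 3.944 °C.
Spread: 3.944 − 0.200 = 3.744 °C.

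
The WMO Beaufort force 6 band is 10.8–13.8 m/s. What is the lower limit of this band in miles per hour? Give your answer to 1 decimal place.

24.2 mph

10.8–13.8 m/s × 2.237 = 24.2–30.9 mph.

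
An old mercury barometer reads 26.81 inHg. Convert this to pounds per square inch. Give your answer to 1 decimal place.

13.2 psi

1 inHg = 0.491154 psi, so 26.81 × 0.491154 = 13.2 psi.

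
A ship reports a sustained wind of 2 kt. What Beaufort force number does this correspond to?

Beaufort force 1

2 kt lies in the Beaufort 1 band (light air, 1–3 kt).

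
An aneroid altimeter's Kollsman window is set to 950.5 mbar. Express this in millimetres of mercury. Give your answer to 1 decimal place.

1 mb = 0.750062 mmHg, so 950.5 × 0.750062 = 712.9 mmHg.

712.9 mmHg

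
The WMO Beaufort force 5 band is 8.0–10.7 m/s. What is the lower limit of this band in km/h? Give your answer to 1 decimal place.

28.8 km/h

8.0–10.7 m/s × 3.6 = 28.8–38.5 km/h.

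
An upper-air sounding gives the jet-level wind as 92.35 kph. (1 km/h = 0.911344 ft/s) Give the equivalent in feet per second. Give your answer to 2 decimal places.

1 km/h = 0.911344 ft/s, so 92.35 × 0.911344 = 84.16 ft/s.

84.16 ft/s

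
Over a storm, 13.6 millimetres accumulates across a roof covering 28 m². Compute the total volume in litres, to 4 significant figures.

1 mm over 1 m² is 1 L, so volume = 13.6 × 28 = 380.8 L.

380.8 litres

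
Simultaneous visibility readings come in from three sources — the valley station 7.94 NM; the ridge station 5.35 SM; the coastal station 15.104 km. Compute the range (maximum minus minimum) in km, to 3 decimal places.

the valley station: 7.94 nmi = 14.70488 km.
the ridge station: 5.35 SM = 8.60999 km.
Spread: 15.10400 − 8.60999 = 6.494 km.

6.494 km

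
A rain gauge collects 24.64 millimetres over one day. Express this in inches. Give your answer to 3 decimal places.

0.970 in

1 mm = 0.0393701 in, so 24.64 × 0.0393701 = 0.970 in.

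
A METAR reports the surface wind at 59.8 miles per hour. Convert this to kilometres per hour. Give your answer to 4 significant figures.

96.24 km/h

1 mph = 1.60934 km/h, so 59.8 × 1.60934 = 96.24 km/h.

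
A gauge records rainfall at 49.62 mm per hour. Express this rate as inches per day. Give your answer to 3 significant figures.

49.62 mm/hour × 0.0393701 in/mm × 24 hour/day = 46.9 in/day.

46.9 in/day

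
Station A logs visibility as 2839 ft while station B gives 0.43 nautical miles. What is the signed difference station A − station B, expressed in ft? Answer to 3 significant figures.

station B: 0.43 nmi = 2612.73 ft.
Difference: 2839.00 − 2612.73 = 226 ft.

226 ft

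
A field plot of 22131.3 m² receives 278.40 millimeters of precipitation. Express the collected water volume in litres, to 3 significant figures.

6160000 litres

1 mm over 1 m² is 1 L, so volume = 278.4 × 22131.3 = 6161353.9 L ≈ 6160000 L.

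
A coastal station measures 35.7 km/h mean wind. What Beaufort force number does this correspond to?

35.7 km/h = 9.9 m/s, which is Beaufort 5 (fresh breeze, 8.0–10.7 m/s).

Beaufort force 5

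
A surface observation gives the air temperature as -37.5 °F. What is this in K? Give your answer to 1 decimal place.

First to °C: -38.61 °C.
Then to K: 234.5 K.

234.5 K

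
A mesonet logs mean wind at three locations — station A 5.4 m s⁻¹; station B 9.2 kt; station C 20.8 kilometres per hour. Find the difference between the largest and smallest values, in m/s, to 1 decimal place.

1.0 m/s

station B: 9.2 kt = 4.733 m/s.
station C: 20.8 km/h = 5.778 m/s.
Spread: 5.778 − 4.733 = 1.0 m/s.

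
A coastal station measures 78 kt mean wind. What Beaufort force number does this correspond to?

Beaufort force 12

78 kt lies in the Beaufort 12 band (hurricane force, ≥64 kt).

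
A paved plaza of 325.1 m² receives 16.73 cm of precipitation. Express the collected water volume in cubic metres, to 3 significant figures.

54.4 cubic metres

Depth: 16.73 cm × 10 = 167.3 mm.
1 mm over 1 m² is 1 L, so volume = 167.3 × 325.1 = 54389.23 L = 54.4 m³.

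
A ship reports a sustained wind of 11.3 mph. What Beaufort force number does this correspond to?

11.3 mph = 5.1 m/s, which is Beaufort 3 (gentle breeze, 3.4–5.4 m/s).

Beaufort force 3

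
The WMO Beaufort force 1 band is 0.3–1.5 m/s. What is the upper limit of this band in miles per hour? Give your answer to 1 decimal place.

0.3–1.5 m/s × 2.237 = 0.7–3.4 mph.

3.4 mph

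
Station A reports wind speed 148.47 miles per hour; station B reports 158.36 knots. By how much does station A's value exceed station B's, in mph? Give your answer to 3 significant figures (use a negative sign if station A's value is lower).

station B: 158.36 kt = 182.237 mph.
Difference: 148.470 − 182.237 = -33.8 mph.

-33.8 mph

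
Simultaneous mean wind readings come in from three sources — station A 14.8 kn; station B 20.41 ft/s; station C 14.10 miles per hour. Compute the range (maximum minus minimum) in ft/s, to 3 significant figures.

station A: 14.8 kt = 24.9796 ft/s.
station C: 14.10 mph = 20.6800 ft/s.
Spread: 24.9796 − 20.4100 = 4.57 ft/s.

4.57 ft/s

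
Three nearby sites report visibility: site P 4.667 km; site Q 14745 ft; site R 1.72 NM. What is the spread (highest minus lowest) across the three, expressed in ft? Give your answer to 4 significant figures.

site P: 4.667 km = 15311.68 ft.
site R: 1.72 nmi = 10450.92 ft.
Spread: 15311.68 − 10450.92 = 4861 ft.

4861 ft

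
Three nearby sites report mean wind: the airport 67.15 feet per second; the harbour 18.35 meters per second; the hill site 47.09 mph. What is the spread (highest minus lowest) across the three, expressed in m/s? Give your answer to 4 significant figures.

the airport: 67.15 ft/s = 20.46732 m/s.
the hill site: 47.09 mph = 21.05111 m/s.
Spread: 21.05111 − 18.35000 = 2.701 m/s.

2.701 m/s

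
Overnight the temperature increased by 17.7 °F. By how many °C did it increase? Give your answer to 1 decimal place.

For a temperature change the 32° offset cancels: Δ°C = 17.7 × 0.5556 = 9.8 °C.

9.8 °C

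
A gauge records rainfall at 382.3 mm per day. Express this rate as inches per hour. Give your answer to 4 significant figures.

382.3 mm/day × 0.0393701 in/mm × 0.0416667 day/hour = 0.6271 in/hour.

0.6271 in/hour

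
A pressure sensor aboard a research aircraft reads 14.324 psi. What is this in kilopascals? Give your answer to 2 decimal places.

98.76 kPa

1 psi = 6.89476 kPa, so 14.324 × 6.89476 = 98.76 kPa.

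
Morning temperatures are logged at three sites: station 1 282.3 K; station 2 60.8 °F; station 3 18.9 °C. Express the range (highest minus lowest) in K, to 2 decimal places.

station 1: 282.3 K = 9.150 °C.
station 2: 60.8 °F = 16.000 °C.
Spread: 18.900 − 9.150 = 9.750 °C.

9.75 K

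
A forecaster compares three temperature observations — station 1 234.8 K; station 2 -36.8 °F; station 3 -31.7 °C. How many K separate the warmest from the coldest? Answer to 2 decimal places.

6.65 K

station 1: 234.8 K = -38.350 °C.
station 2: -36.8 °F = -38.222 °C.
Spread: (-31.700) − (-38.350) = 6.650 °C.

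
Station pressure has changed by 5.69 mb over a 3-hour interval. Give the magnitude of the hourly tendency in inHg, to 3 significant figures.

5.69 mb / 3 h × 0.02953 inHg/mb = 0.0560 inHg/h.

0.0560 inHg per hour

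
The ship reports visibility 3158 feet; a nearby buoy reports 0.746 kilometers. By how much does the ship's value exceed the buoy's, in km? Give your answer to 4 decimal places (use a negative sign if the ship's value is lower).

0.2166 km

the ship: 3158 ft = 0.962558 km.
Difference: 0.962558 − 0.746000 = 0.2166 km.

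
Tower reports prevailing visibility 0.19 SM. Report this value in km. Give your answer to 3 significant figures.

1 SM = 1.60934 km, so 0.19 × 1.60934 = 0.306 km.

0.306 km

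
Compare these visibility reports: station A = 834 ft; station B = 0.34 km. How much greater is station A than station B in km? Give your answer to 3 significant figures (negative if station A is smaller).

station A: 834 ft = 0.254203 km.
Difference: 0.254203 − 0.340000 = -0.0858 km.

-0.0858 km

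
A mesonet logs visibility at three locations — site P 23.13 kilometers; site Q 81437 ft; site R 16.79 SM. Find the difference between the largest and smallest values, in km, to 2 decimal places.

site Q: 81437 ft = 24.8220 km.
site R: 16.79 SM = 27.0209 km.
Spread: 27.0209 − 23.1300 = 3.89 km.

3.89 km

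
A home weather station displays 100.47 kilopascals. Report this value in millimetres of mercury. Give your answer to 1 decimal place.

753.6 mmHg

1 kPa = 7.50062 mmHg, so 100.47 × 7.50062 = 753.6 mmHg.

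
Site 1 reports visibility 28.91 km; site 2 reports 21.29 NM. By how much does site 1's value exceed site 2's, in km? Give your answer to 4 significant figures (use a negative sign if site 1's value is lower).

-10.52 km

site 2: 21.29 nmi = 39.4291 km.
Difference: 28.9100 − 39.4291 = -10.52 km.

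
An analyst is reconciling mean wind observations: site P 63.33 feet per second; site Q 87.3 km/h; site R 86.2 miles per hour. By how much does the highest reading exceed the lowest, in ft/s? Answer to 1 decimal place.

63.1 ft/s

site Q: 87.3 km/h = 79.560 ft/s.
site R: 86.2 mph = 126.427 ft/s.
Spread: 126.427 − 63.330 = 63.1 ft/s.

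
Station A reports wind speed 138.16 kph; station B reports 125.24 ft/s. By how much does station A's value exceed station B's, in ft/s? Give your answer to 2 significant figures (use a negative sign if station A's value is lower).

station A: 138.16 km/h = 125.9113 ft/s.
Difference: 125.9113 − 125.2400 = 0.67 ft/s.

0.67 ft/s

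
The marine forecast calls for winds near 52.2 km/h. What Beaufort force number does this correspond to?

52.2 km/h = 14.5 m/s, which is Beaufort 7 (near gale, 13.9–17.1 m/s).

Beaufort force 7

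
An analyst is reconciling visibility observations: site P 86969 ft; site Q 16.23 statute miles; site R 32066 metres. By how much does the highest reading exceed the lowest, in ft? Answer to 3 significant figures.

site Q: 16.23 SM = 85694.40 ft.
site R: 32066 m = 105203.41 ft.
Spread: 105203.41 − 85694.40 = 19500 ft.

19500 ft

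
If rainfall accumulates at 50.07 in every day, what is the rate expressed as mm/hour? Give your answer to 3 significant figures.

53.0 mm/hour

50.07 in/day × 25.4 mm/in × 0.0416667 day/hour = 53.0 mm/hour.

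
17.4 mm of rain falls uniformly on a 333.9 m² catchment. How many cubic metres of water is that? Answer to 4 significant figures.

1 mm over 1 m² is 1 L, so volume = 17.4 × 333.9 = 5809.86 L = 5.810 m³.

5.810 cubic metres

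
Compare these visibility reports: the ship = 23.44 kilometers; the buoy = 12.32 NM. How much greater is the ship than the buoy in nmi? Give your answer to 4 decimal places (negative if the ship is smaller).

0.3366 nmi

the ship: 23.44 km = 12.656587 nmi.
Difference: 12.656587 − 12.320000 = 0.3366 nmi.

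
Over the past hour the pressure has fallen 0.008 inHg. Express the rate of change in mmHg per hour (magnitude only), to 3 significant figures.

0.203 mmHg per hour

0.008 inHg / 1 h × 25.4 mmHg/inHg = 0.203 mmHg/h.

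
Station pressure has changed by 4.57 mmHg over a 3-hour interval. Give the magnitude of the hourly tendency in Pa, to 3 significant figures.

203 Pa per hour

4.57 mmHg / 3 h × 133.322 Pa/mmHg = 203 Pa/h.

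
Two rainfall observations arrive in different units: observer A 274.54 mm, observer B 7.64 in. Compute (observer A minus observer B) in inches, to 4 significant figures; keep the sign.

3.169 in

observer A: 274.54 mm = 10.80866 in.
Difference: 10.80866 − 7.64000 = 3.169 in.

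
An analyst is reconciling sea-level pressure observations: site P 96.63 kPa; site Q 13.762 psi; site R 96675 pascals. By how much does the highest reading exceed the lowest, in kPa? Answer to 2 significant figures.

site Q: 13.762 psi = 94.886 kPa.
site R: 96675 Pa = 96.675 kPa.
Spread: 96.675 − 94.886 = 1.8 kPa.

1.8 kPa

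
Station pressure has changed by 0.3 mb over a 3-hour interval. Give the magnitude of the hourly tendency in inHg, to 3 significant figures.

0.3 mb / 3 h × 0.02953 inHg/mb = 0.00295 inHg/h.

0.00295 inHg per hour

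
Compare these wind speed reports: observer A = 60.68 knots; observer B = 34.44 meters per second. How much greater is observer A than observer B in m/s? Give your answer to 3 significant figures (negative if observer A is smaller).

observer A: 60.68 kt = 31.2165 m/s.
Difference: 31.2165 − 34.4400 = -3.22 m/s.

-3.22 m/s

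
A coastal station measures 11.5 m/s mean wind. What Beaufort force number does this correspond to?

11.5 m/s lies in the Beaufort 6 band (strong breeze, 10.8–13.8 m/s).

Beaufort force 6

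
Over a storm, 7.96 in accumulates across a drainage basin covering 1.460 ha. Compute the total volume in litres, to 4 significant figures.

Depth: 7.96 in × 25.4 = 202.184 mm.
Area: 1.460 ha = 14600 m².
1 mm over 1 m² is 1 L, so volume = 202.184 × 14600 = 2951886.4 L ≈ 2952000 L.

2952000 litres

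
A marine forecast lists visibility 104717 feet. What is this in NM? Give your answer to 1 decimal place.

1 ft = 0.000164579 nmi, so 104717 × 0.000164579 = 17.2 nmi.

17.2 nmi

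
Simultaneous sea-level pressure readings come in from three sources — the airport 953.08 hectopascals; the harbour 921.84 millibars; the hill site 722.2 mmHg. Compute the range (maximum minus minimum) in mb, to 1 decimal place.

the airport: 953.08 hPa = 953.080 mb.
the hill site: 722.2 mmHg = 962.854 mb.
Spread: 962.854 − 921.840 = 41.0 mb.

41.0 mb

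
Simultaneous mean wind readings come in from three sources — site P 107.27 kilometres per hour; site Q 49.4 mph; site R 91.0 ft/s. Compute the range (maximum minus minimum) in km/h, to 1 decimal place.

site Q: 49.4 mph = 79.502 km/h.
site R: 91.0 ft/s = 99.852 km/h.
Spread: 107.270 − 79.502 = 27.8 km/h.

27.8 km/h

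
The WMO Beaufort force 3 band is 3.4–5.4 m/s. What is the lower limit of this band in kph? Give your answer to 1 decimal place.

3.4–5.4 m/s × 3.6 = 12.2–19.4 km/h.

12.2 km/h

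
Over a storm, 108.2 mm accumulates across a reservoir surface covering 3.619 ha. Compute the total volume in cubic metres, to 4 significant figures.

Area: 3.619 ha = 36190 m².
1 mm over 1 m² is 1 L, so volume = 108.2 × 36190 = 3915758 L = 3916 m³.

3916 cubic metres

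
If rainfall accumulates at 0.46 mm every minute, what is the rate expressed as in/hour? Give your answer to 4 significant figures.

0.46 mm/minute × 0.0393701 in/mm × 60 minute/hour = 1.087 in/hour.

1.087 in/hour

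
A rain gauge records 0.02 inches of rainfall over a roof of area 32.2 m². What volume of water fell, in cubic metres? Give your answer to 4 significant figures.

Depth: 0.02 in × 25.4 = 0.508 mm.
1 mm over 1 m² is 1 L, so volume = 0.508 × 32.2 = 16.3576 L = 0.01636 m³.

0.01636 cubic metres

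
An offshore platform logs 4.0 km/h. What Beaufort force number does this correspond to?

4.0 km/h = 1.1 m/s, which is Beaufort 1 (light air, 0.3–1.5 m/s).

Beaufort force 1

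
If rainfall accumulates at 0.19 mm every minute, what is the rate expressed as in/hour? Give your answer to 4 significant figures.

0.4488 in/hour

0.19 mm/minute × 0.0393701 in/mm × 60 minute/hour = 0.4488 in/hour.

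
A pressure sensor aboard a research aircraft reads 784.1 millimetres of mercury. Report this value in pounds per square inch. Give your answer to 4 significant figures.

15.16 psi

1 mmHg = 0.0193368 psi, so 784.1 × 0.0193368 = 15.16 psi.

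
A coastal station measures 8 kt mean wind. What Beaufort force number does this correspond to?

8 kt lies in the Beaufort 3 band (gentle breeze, 7–10 kt).

Beaufort force 3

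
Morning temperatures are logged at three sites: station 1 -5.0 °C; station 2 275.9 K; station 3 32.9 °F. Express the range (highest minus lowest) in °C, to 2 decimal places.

7.75 °C

station 2: 275.9 K = 2.750 °C.
station 3: 32.9 °F = 0.500 °C.
Spread: 2.750 − (-5.000) = 7.750 °C.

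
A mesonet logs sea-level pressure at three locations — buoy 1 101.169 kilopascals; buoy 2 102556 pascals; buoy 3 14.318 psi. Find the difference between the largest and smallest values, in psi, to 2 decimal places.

0.56 psi

buoy 1: 101.169 kPa = 14.6733 psi.
buoy 2: 102556 Pa = 14.8745 psi.
Spread: 14.8745 − 14.3180 = 0.56 psi.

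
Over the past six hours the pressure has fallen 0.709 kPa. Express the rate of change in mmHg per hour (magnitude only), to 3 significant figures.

0.709 kPa / 6 h × 7.50062 mmHg/kPa = 0.886 mmHg/h.

0.886 mmHg per hour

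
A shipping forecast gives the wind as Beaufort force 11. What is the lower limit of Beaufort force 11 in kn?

Beaufort 11 (violent storm) spans 56–63 knots.

56 kt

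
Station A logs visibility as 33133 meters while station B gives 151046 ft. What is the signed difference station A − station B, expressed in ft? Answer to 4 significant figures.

-42340 ft

station A: 33133 m = 108704.07 ft.
Difference: 108704.07 − 151046.00 = -42340 ft.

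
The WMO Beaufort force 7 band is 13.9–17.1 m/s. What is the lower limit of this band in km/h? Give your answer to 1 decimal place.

50.0 km/h

13.9–17.1 m/s × 3.6 = 50.0–61.6 km/h.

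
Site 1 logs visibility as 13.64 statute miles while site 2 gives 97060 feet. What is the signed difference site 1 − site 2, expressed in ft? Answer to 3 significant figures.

-25000 ft

site 1: 13.64 SM = 72019.20 ft.
Difference: 72019.20 − 97060.00 = -25000 ft.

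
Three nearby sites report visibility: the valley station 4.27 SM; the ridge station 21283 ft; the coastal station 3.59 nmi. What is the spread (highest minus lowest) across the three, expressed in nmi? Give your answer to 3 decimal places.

the valley station: 4.27 SM = 3.71053 nmi.
the ridge station: 21283 ft = 3.50273 nmi.
Spread: 3.71053 − 3.50273 = 0.208 nmi.

0.208 nmi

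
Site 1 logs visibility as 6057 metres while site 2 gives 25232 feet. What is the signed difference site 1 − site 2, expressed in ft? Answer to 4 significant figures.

site 1: 6057 m = 19872.05 ft.
Difference: 19872.05 − 25232.00 = -5360 ft.

-5360 ft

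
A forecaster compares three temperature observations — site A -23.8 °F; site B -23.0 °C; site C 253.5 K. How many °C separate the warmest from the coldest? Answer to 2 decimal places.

11.35 °C

site A: -23.8 °F = -31.000 °C.
site C: 253.5 K = -19.650 °C.
Spread: (-19.650) − (-31.000) = 11.350 °C.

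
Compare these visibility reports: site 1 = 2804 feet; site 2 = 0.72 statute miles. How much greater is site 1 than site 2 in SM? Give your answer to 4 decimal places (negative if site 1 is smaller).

site 1: 2804 ft = 0.531061 SM.
Difference: 0.531061 − 0.720000 = -0.1889 SM.

-0.1889 SM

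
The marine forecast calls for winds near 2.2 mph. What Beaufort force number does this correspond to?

Beaufort force 1

2.2 mph = 1.0 m/s, which is Beaufort 1 (light air, 0.3–1.5 m/s).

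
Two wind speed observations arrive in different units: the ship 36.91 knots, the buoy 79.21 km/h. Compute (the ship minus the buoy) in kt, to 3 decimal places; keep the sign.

the buoy: 79.21 km/h = 42.76998 kt.
Difference: 36.91000 − 42.76998 = -5.860 kt.

-5.860 kt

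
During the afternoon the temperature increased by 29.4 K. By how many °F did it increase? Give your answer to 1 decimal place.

For a temperature change the 32° offset cancels: Δ°F = 29.4 × 1.8 = 52.9 °F.

52.9 °F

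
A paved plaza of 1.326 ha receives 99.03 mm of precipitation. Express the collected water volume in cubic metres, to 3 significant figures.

1310 cubic metres

Area: 1.326 ha = 13260 m².
1 mm over 1 m² is 1 L, so volume = 99.03 × 13260 = 1313137.8 L = 1310 m³.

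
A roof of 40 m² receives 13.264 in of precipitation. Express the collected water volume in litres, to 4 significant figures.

13480 litres

Depth: 13.264 in × 25.4 = 336.9056 mm.
1 mm over 1 m² is 1 L, so volume = 336.9056 × 40 = 13476.224 L ≈ 13480 L.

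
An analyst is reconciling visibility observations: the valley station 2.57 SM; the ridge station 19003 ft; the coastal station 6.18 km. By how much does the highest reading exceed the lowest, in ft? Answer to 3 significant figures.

6710 ft

the valley station: 2.57 SM = 13569.60 ft.
the coastal station: 6.18 km = 20275.59 ft.
Spread: 20275.59 − 13569.60 = 6710 ft.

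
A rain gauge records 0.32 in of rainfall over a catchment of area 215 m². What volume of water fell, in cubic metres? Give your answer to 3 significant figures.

1.75 cubic metres

Depth: 0.32 in × 25.4 = 8.128 mm.
1 mm over 1 m² is 1 L, so volume = 8.128 × 215 = 1747.52 L = 1.75 m³.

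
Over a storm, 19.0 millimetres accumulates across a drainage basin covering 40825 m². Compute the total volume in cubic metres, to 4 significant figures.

775.7 cubic metres

1 mm over 1 m² is 1 L, so volume = 19 × 40825 = 775675 L = 775.7 m³.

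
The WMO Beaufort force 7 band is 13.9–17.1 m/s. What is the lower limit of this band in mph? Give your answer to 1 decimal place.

13.9–17.1 m/s × 2.237 = 31.1–38.3 mph.

31.1 mph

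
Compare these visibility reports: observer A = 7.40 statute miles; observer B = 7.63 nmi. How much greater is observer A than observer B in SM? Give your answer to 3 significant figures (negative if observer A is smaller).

observer B: 7.63 nmi = 8.7804 SM.
Difference: 7.4000 − 8.7804 = -1.38 SM.

-1.38 SM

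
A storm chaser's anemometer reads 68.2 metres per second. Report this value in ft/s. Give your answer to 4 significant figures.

1 m/s = 3.28084 ft/s, so 68.2 × 3.28084 = 223.8 ft/s.

223.8 ft/s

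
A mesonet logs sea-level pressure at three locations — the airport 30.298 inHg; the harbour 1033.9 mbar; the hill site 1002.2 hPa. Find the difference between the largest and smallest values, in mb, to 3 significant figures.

the airport: 30.298 inHg = 1026.008 mb.
the hill site: 1002.2 hPa = 1002.200 mb.
Spread: 1033.900 − 1002.200 = 31.7 mb.

31.7 mb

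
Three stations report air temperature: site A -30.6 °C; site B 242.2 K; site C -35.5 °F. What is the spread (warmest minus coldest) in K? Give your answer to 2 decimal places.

6.90 K

site B: 242.2 K = -30.950 °C.
site C: -35.5 °F = -37.500 °C.
Spread: (-30.600) − (-37.500) = 6.900 °C.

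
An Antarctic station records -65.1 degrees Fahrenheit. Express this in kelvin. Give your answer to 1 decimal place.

First to °C: -53.94 °C.
Then to K: 219.2 K.

219.2 K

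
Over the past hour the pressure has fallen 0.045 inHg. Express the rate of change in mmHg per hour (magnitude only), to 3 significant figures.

0.045 inHg / 1 h × 25.4 mmHg/inHg = 1.14 mmHg/h.

1.14 mmHg per hour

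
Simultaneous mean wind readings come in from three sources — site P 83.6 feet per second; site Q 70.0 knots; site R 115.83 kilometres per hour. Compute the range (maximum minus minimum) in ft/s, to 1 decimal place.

site Q: 70.0 kt = 118.147 ft/s.
site R: 115.83 km/h = 105.561 ft/s.
Spread: 118.147 − 83.600 = 34.5 ft/s.

34.5 ft/s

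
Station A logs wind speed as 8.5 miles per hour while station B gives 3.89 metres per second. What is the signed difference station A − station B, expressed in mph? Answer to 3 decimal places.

-0.202 mph

station B: 3.89 m/s = 8.70168 mph.
Difference: 8.50000 − 8.70168 = -0.202 mph.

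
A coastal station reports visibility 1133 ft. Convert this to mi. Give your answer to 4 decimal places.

1 ft = 0.000189394 SM, so 1133 × 0.000189394 = 0.2146 SM.

0.2146 SM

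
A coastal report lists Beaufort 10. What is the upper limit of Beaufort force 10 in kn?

Beaufort 10 (storm) spans 48–55 knots.

55 kt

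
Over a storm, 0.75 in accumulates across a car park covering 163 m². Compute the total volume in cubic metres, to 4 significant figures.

3.105 cubic metres

Depth: 0.75 in × 25.4 = 19.05 mm.
1 mm over 1 m² is 1 L, so volume = 19.05 × 163 = 3105.15 L = 3.105 m³.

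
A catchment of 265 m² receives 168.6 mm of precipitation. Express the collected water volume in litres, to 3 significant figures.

44700 litres

1 mm over 1 m² is 1 L, so volume = 168.6 × 265 = 44679 L ≈ 44700 L.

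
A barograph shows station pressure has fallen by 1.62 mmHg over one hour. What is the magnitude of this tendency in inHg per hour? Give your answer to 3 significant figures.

0.0638 inHg per hour

1.62 mmHg / 1 h × 0.0393701 inHg/mmHg = 0.0638 inHg/h.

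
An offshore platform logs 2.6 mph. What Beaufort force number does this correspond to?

Beaufort force 1

2.6 mph = 1.2 m/s, which is Beaufort 1 (light air, 0.3–1.5 m/s).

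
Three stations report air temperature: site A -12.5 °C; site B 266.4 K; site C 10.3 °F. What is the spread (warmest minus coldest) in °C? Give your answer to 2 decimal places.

5.75 °C

site B: 266.4 K = -6.750 °C.
site C: 10.3 °F = -12.056 °C.
Spread: (-6.750) − (-12.500) = 5.750 °C.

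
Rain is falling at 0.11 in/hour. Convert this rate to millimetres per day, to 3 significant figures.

67.1 mm/day

0.11 in/hour × 25.4 mm/in × 24 hour/day = 67.1 mm/day.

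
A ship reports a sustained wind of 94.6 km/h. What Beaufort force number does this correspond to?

94.6 km/h = 26.3 m/s, which is Beaufort 10 (storm, 24.5–28.4 m/s).

Beaufort force 10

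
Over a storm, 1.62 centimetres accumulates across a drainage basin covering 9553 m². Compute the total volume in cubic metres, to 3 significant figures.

155 cubic metres

Depth: 1.62 cm × 10 = 16.2 mm.
1 mm over 1 m² is 1 L, so volume = 16.2 × 9553 = 154758.6 L = 155 m³.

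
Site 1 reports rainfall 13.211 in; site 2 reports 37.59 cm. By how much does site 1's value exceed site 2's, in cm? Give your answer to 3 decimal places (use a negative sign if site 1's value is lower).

-4.034 cm

site 1: 13.211 in = 33.55594 cm.
Difference: 33.55594 − 37.59000 = -4.034 cm.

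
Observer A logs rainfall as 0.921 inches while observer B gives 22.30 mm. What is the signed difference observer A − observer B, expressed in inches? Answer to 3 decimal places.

0.043 in

observer B: 22.30 mm = 0.87795 in.
Difference: 0.92100 − 0.87795 = 0.043 in.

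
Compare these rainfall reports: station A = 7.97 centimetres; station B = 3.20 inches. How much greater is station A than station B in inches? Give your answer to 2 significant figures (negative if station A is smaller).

-0.062 in

station A: 7.97 cm = 3.13780 in.
Difference: 3.13780 − 3.20000 = -0.062 in.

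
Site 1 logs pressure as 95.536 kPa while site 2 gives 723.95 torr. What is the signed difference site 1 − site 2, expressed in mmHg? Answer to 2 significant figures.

-7.4 mmHg

site 1: 95.536 kPa = 716.579 mmHg.
Difference: 716.579 − 723.950 = -7.4 mmHg.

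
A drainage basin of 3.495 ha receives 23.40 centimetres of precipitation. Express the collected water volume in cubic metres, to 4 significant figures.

8178 cubic metres

Depth: 23.40 cm × 10 = 234 mm.
Area: 3.495 ha = 34950 m².
1 mm over 1 m² is 1 L, so volume = 234 × 34950 = 8178300 L = 8178 m³.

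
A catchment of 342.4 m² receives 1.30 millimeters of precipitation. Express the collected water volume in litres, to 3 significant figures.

1 mm over 1 m² is 1 L, so volume = 1.3 × 342.4 = 445.12 L ≈ 445 L.

445 litres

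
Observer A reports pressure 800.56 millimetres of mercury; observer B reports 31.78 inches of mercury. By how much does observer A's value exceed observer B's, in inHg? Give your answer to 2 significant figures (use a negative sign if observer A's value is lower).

-0.26 inHg

observer A: 800.56 mmHg = 31.5181 inHg.
Difference: 31.5181 − 31.7800 = -0.26 inHg.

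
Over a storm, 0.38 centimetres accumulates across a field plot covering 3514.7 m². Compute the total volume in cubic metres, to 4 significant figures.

13.36 cubic metres

Depth: 0.38 cm × 10 = 3.8 mm.
1 mm over 1 m² is 1 L, so volume = 3.8 × 3514.7 = 13355.86 L = 13.36 m³.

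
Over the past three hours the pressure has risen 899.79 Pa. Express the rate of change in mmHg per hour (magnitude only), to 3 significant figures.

2.25 mmHg per hour

899.79 Pa / 3 h × 0.00750062 mmHg/Pa = 2.25 mmHg/h.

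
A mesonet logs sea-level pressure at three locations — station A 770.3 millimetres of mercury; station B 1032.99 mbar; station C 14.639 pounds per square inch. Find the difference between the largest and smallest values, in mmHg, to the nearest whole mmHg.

station B: 1032.99 mb = 774.81 mmHg.
station C: 14.639 psi = 757.05 mmHg.
Spread: 774.81 − 757.05 = 18 mmHg.

18 mmHg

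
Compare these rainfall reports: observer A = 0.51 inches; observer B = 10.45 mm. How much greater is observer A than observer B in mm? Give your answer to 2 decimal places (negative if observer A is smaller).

2.50 mm

observer A: 0.51 in = 12.9540 mm.
Difference: 12.9540 − 10.4500 = 2.50 mm.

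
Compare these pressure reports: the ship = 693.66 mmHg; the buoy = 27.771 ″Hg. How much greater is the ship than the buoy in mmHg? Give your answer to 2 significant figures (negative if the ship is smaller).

-12 mmHg

the buoy: 27.771 inHg = 705.38 mmHg.
Difference: 693.66 − 705.38 = -12 mmHg.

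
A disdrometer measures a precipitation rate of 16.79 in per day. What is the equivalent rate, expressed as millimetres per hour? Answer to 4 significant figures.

16.79 in/day × 25.4 mm/in × 0.0416667 day/hour = 17.77 mm/hour.

17.77 mm/hour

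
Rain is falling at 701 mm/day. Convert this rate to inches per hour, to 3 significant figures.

701 mm/day × 0.0393701 in/mm × 0.0416667 day/hour = 1.15 in/hour.

1.15 in/hour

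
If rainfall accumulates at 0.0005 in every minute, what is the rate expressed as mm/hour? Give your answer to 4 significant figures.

0.0005 in/minute × 25.4 mm/in × 60 minute/hour = 0.7620 mm/hour.

0.7620 mm/hour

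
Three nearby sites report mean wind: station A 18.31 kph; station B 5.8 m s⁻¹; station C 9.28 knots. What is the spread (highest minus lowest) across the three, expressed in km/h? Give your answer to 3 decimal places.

station B: 5.8 m/s = 20.88000 km/h.
station C: 9.28 kt = 17.18656 km/h.
Spread: 20.88000 − 17.18656 = 3.693 km/h.

3.693 km/h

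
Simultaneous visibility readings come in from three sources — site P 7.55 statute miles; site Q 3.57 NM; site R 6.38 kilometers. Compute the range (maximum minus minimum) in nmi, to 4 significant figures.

site P: 7.55 SM = 6.56077 nmi.
site R: 6.38 km = 3.44492 nmi.
Spread: 6.56077 − 3.44492 = 3.116 nmi.

3.116 nmi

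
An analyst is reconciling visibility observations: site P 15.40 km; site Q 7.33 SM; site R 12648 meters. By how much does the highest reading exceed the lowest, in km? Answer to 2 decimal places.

site Q: 7.33 SM = 11.7965 km.
site R: 12648 m = 12.6480 km.
Spread: 15.4000 − 11.7965 = 3.60 km.

3.60 km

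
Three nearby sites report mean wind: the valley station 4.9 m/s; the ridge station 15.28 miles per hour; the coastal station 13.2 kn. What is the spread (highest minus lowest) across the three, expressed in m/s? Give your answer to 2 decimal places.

1.93 m/s

the ridge station: 15.28 mph = 6.8308 m/s.
the coastal station: 13.2 kt = 6.7907 m/s.
Spread: 6.8308 − 4.9000 = 1.93 m/s.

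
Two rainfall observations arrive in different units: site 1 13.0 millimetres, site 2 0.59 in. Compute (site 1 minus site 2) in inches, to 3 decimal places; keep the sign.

-0.078 in

site 1: 13.0 mm = 0.51181 in.
Difference: 0.51181 − 0.59000 = -0.078 in.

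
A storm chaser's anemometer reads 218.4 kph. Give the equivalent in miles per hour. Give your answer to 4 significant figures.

1 km/h = 0.621371 mph, so 218.4 × 0.621371 = 135.7 mph.

135.7 mph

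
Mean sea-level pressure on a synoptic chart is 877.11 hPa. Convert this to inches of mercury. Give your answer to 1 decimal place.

1 hPa = 0.02953 inHg, so 877.11 × 0.02953 = 25.9 inHg.

25.9 inHg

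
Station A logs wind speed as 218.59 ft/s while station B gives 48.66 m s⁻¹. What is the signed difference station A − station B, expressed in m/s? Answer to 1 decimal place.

station A: 218.59 ft/s = 66.626 m/s.
Difference: 66.626 − 48.660 = 18.0 m/s.

18.0 m/s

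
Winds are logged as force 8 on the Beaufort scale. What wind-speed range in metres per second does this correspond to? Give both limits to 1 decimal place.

Beaufort 8 (gale) spans 17.2–20.7 m/s.

17.2 to 20.7 m/s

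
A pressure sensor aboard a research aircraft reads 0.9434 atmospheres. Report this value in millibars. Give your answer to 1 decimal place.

1 atm = 1013.25 mb, so 0.9434 × 1013.25 = 955.9 mb.

955.9 mb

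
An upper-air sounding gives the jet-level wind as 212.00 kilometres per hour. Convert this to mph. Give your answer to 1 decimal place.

1 km/h = 0.621371 mph, so 212.00 × 0.621371 = 131.7 mph.

131.7 mph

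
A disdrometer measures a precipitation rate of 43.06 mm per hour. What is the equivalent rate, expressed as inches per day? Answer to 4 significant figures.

40.69 in/day

43.06 mm/hour × 0.0393701 in/mm × 24 hour/day = 40.69 in/day.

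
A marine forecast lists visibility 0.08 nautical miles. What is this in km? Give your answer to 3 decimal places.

0.148 km

1 nmi = 1.852 km, so 0.08 × 1.852 = 0.148 km.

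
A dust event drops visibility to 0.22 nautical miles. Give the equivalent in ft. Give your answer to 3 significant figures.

1 nmi = 6076.12 ft, so 0.22 × 6076.12 = 1340 ft.

1340 ft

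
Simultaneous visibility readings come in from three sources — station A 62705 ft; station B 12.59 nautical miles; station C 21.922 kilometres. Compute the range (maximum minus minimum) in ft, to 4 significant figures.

station B: 12.59 nmi = 76498.29 ft.
station C: 21.922 km = 71922.57 ft.
Spread: 76498.29 − 62705.00 = 13790 ft.

13790 ft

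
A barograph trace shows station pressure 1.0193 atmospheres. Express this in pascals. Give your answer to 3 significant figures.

1 atm = 101325 Pa, so 1.0193 × 101325 = 103000 Pa.

103000 Pa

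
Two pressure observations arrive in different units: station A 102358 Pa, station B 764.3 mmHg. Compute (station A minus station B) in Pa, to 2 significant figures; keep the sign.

station B: 764.3 mmHg = 101898.30 Pa.
Difference: 102358.00 − 101898.30 = 460 Pa.

460 Pa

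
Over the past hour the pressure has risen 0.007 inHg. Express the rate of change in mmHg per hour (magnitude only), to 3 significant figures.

0.178 mmHg per hour

0.007 inHg / 1 h × 25.4 mmHg/inHg = 0.178 mmHg/h.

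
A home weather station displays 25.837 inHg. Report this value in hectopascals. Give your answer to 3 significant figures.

875 hPa

1 inHg = 33.8639 hPa, so 25.837 × 33.8639 = 875 hPa.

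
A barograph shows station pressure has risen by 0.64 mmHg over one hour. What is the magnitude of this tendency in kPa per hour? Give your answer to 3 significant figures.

0.0853 kPa per hour

0.64 mmHg / 1 h × 0.133322 kPa/mmHg = 0.0853 kPa/h.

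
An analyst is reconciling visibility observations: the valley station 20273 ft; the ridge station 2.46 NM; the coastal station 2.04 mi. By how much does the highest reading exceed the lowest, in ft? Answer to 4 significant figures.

9502 ft

the ridge station: 2.46 nmi = 14947.24 ft.
the coastal station: 2.04 SM = 10771.20 ft.
Spread: 20273.00 − 10771.20 = 9502 ft.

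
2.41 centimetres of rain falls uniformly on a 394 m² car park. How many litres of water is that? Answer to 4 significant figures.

Depth: 2.41 cm × 10 = 24.1 mm.
1 mm over 1 m² is 1 L, so volume = 24.1 × 394 = 9495.4 L ≈ 9495 L.

9495 litres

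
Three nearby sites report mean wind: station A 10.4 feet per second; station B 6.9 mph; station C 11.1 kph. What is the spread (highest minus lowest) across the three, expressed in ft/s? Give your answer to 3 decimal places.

0.284 ft/s

station B: 6.9 mph = 10.12000 ft/s.
station C: 11.1 km/h = 10.11592 ft/s.
Spread: 10.40000 − 10.11592 = 0.284 ft/s.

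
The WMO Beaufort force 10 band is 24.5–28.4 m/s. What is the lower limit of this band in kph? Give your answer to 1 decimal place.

24.5–28.4 m/s × 3.6 = 88.2–102.2 km/h.

88.2 km/h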